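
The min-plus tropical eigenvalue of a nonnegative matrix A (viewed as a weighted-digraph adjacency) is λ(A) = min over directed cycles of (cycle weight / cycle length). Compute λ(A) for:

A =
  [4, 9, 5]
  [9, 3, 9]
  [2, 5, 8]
λ(A) = 3

Enumerate directed cycles and compute their means (weight / length). Sample:
  cycle 0 → 0: weight = 4, length = 1, mean = 4/1 ≈ 4.000
  cycle 1 → 1: weight = 3, length = 1, mean = 3/1 ≈ 3.000
  cycle 2 → 2: weight = 8, length = 1, mean = 8/1 ≈ 8.000
  cycle 0 → 1 → 0: weight = 18, length = 2, mean = 18/2 ≈ 9.000
  cycle 0 → 2 → 0: weight = 7, length = 2, mean = 7/2 ≈ 3.500
  cycle 1 → 0 → 1: weight = 18, length = 2, mean = 18/2 ≈ 9.000
Minimum mean = 3.000, attained e.g. along the cycle 1 → 1 with weight 3 and length 1. So λ(A) = 3/1 = 3.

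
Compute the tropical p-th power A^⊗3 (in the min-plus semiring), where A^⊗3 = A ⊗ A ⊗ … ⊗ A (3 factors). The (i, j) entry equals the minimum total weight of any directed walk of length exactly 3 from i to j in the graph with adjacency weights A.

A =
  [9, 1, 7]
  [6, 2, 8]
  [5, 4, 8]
A^⊗3 =
  [9, 5, 11]
  [10, 6, 12]
  [12, 8, 14]

Each entry (A^⊗3)_ij equals the minimum over all length-3 walks i = v_0 → v_1 → … → v_3 = j of Σ_t A[v_t][v_{t+1}]. For example, for (i, j) = (0, 2) we minimise over 9 possible intermediate vertex sequences; the minimum is 11, attained along the walk 0 → 1 → 1 → 2.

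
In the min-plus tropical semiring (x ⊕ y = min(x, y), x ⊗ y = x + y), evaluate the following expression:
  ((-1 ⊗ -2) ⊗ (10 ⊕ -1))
((-1 ⊗ -2) ⊗ (10 ⊕ -1)) = -4

Expand innermost to outermost. Recall ⊕ takes the minimum of its arguments and ⊗ takes their sum. Working out the expression ((-1 ⊗ -2) ⊗ (10 ⊕ -1)) gives -4.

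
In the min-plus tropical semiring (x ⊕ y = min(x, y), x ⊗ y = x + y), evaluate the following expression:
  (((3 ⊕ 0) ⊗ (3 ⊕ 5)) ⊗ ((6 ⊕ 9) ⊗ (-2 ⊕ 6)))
(((3 ⊕ 0) ⊗ (3 ⊕ 5)) ⊗ ((6 ⊕ 9) ⊗ (-2 ⊕ 6))) = 7

Expand innermost to outermost. Recall ⊕ takes the minimum of its arguments and ⊗ takes their sum. Working out the expression (((3 ⊕ 0) ⊗ (3 ⊕ 5)) ⊗ ((6 ⊕ 9) ⊗ (-2 ⊕ 6))) gives 7.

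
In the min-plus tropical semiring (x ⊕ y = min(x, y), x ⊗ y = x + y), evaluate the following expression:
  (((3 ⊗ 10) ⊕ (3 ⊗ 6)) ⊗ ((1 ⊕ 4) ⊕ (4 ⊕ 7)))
(((3 ⊗ 10) ⊕ (3 ⊗ 6)) ⊗ ((1 ⊕ 4) ⊕ (4 ⊕ 7))) = 10

Expand innermost to outermost. Recall ⊕ takes the minimum of its arguments and ⊗ takes their sum. Working out the expression (((3 ⊗ 10) ⊕ (3 ⊗ 6)) ⊗ ((1 ⊕ 4) ⊕ (4 ⊕ 7))) gives 10.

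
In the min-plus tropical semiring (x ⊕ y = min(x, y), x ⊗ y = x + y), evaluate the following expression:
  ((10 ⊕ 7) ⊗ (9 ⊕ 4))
((10 ⊕ 7) ⊗ (9 ⊕ 4)) = 11

Expand innermost to outermost. Recall ⊕ takes the minimum of its arguments and ⊗ takes their sum. Working out the expression ((10 ⊕ 7) ⊗ (9 ⊕ 4)) gives 11.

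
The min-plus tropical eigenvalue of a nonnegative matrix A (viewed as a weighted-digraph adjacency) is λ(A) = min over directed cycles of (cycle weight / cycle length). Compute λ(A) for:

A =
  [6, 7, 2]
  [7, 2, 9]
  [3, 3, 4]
λ(A) = 2

Enumerate directed cycles and compute their means (weight / length). Sample:
  cycle 0 → 0: weight = 6, length = 1, mean = 6/1 ≈ 6.000
  cycle 1 → 1: weight = 2, length = 1, mean = 2/1 ≈ 2.000
  cycle 2 → 2: weight = 4, length = 1, mean = 4/1 ≈ 4.000
  cycle 0 → 1 → 0: weight = 14, length = 2, mean = 14/2 ≈ 7.000
  cycle 0 → 2 → 0: weight = 5, length = 2, mean = 5/2 ≈ 2.500
  cycle 1 → 0 → 1: weight = 14, length = 2, mean = 14/2 ≈ 7.000
Minimum mean = 2.000, attained e.g. along the cycle 1 → 1 with weight 2 and length 1. So λ(A) = 2/1 = 2.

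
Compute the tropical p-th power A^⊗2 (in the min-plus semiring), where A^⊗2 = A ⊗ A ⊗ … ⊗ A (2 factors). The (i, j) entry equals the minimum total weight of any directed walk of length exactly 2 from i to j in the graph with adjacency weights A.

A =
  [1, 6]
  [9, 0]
A^⊗2 =
  [2, 6]
  [9, 0]

Each entry (A^⊗2)_ij equals the minimum over all length-2 walks i = v_0 → v_1 → … → v_2 = j of Σ_t A[v_t][v_{t+1}]. For example, for (i, j) = (0, 1) we minimise over 2 possible intermediate vertex sequences; the minimum is 6, attained along the walk 0 → 1 → 1.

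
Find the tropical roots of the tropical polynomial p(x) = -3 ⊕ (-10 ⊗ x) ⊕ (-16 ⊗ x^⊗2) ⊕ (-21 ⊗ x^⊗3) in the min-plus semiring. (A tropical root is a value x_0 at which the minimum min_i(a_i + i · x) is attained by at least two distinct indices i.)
Roots: {5, 6, 7}

Each tropical root is a break point of the lower envelope of the lines y = a_i + i · x (there are 4 lines, with slopes 0, 1, ..., 3). Only the lines that attain the minimum somewhere contribute to roots; other lines are dominated. Here the surviving (envelope) indices are i = 3, i = 2, i = 1, i = 0.
Intersections between consecutive envelope lines give the roots: for adjacent envelope indices i < j the intersection is x = (a_i − a_j) / (j − i). Reading off the sorted break points: {5, 6, 7}.
Verification: at each break x_0, at least two indices attain the minimum of min_i(a_i + i · x_0).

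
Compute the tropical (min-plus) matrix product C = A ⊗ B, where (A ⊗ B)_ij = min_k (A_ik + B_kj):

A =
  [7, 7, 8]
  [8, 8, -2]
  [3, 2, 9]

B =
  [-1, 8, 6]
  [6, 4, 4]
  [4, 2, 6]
A ⊗ B =
  [6, 10, 11]
  [2, 0, 4]
  [2, 6, 6]

Apply the min-plus product entry-by-entry:
  C[0][0] = min over k of (A[0][0] + B[0][0] = 7 + -1 = 6, A[0][1] + B[1][0] = 7 + 6 = 13, A[0][2] + B[2][0] = 8 + 4 = 12) = 6 (attained at k = 0)
  C[0][1] = min over k of (A[0][0] + B[0][1] = 7 + 8 = 15, A[0][1] + B[1][1] = 7 + 4 = 11, A[0][2] + B[2][1] = 8 + 2 = 10) = 10 (attained at k = 2)
  C[0][2] = min over k of (A[0][0] + B[0][2] = 7 + 6 = 13, A[0][1] + B[1][2] = 7 + 4 = 11, A[0][2] + B[2][2] = 8 + 6 = 14) = 11 (attained at k = 1)
  C[1][0] = min over k of (A[1][0] + B[0][0] = 8 + -1 = 7, A[1][1] + B[1][0] = 8 + 6 = 14, A[1][2] + B[2][0] = -2 + 4 = 2) = 2 (attained at k = 2)
  C[1][1] = min over k of (A[1][0] + B[0][1] = 8 + 8 = 16, A[1][1] + B[1][1] = 8 + 4 = 12, A[1][2] + B[2][1] = -2 + 2 = 0) = 0 (attained at k = 2)
  C[1][2] = min over k of (A[1][0] + B[0][2] = 8 + 6 = 14, A[1][1] + B[1][2] = 8 + 4 = 12, A[1][2] + B[2][2] = -2 + 6 = 4) = 4 (attained at k = 2)
  C[2][0] = min over k of (A[2][0] + B[0][0] = 3 + -1 = 2, A[2][1] + B[1][0] = 2 + 6 = 8, A[2][2] + B[2][0] = 9 + 4 = 13) = 2 (attained at k = 0)
  C[2][1] = min over k of (A[2][0] + B[0][1] = 3 + 8 = 11, A[2][1] + B[1][1] = 2 + 4 = 6, A[2][2] + B[2][1] = 9 + 2 = 11) = 6 (attained at k = 1)
  C[2][2] = min over k of (A[2][0] + B[0][2] = 3 + 6 = 9, A[2][1] + B[1][2] = 2 + 4 = 6, A[2][2] + B[2][2] = 9 + 6 = 15) = 6 (attained at k = 1)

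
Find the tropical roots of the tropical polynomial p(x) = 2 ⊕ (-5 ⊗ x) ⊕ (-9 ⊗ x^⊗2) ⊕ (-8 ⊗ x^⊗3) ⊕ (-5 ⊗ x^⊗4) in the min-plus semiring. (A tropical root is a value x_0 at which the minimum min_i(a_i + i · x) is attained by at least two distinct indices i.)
Roots: {-3, -1, 4, 7}

Each tropical root is a break point of the lower envelope of the lines y = a_i + i · x (there are 5 lines, with slopes 0, 1, ..., 4). Only the lines that attain the minimum somewhere contribute to roots; other lines are dominated. Here the surviving (envelope) indices are i = 4, i = 3, i = 2, i = 1, i = 0.
Intersections between consecutive envelope lines give the roots: for adjacent envelope indices i < j the intersection is x = (a_i − a_j) / (j − i). Reading off the sorted break points: {-3, -1, 4, 7}.
Verification: at each break x_0, at least two indices attain the minimum of min_i(a_i + i · x_0).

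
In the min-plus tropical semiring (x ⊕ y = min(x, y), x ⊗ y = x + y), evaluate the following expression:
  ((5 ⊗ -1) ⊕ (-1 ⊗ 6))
((5 ⊗ -1) ⊕ (-1 ⊗ 6)) = 4

Expand innermost to outermost. Recall ⊕ takes the minimum of its arguments and ⊗ takes their sum. Working out the expression ((5 ⊗ -1) ⊕ (-1 ⊗ 6)) gives 4.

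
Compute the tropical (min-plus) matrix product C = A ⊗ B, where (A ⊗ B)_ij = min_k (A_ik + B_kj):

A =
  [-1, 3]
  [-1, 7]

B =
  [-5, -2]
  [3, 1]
A ⊗ B =
  [-6, -3]
  [-6, -3]

Apply the min-plus product entry-by-entry:
  C[0][0] = min over k of (A[0][0] + B[0][0] = -1 + -5 = -6, A[0][1] + B[1][0] = 3 + 3 = 6) = -6 (attained at k = 0)
  C[0][1] = min over k of (A[0][0] + B[0][1] = -1 + -2 = -3, A[0][1] + B[1][1] = 3 + 1 = 4) = -3 (attained at k = 0)
  C[1][0] = min over k of (A[1][0] + B[0][0] = -1 + -5 = -6, A[1][1] + B[1][0] = 7 + 3 = 10) = -6 (attained at k = 0)
  C[1][1] = min over k of (A[1][0] + B[0][1] = -1 + -2 = -3, A[1][1] + B[1][1] = 7 + 1 = 8) = -3 (attained at k = 0)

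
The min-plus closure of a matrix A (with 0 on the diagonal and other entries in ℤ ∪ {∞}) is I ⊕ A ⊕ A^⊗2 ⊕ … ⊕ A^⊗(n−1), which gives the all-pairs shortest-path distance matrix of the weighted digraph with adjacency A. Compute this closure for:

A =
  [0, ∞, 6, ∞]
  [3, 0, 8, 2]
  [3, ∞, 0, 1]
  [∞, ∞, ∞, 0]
Closure =
  [0, ∞, 6, 7]
  [3, 0, 8, 2]
  [3, ∞, 0, 1]
  [∞, ∞, ∞, 0]

This is the Floyd-Warshall all-pairs shortest-path computation. For each intermediate vertex k = 0, 1, …, 3, update dist[i][j] ← min(dist[i][j], dist[i][k] + dist[k][j]). The final matrix gives, for each (i, j), the minimum total weight of any directed path from i to j (possibly empty when i = j).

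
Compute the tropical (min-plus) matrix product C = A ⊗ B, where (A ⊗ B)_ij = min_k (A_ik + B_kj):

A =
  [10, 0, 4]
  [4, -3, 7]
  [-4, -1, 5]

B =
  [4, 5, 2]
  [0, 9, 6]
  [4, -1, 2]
A ⊗ B =
  [0, 3, 6]
  [-3, 6, 3]
  [-1, 1, -2]

Apply the min-plus product entry-by-entry:
  C[0][0] = min over k of (A[0][0] + B[0][0] = 10 + 4 = 14, A[0][1] + B[1][0] = 0 + 0 = 0, A[0][2] + B[2][0] = 4 + 4 = 8) = 0 (attained at k = 1)
  C[0][1] = min over k of (A[0][0] + B[0][1] = 10 + 5 = 15, A[0][1] + B[1][1] = 0 + 9 = 9, A[0][2] + B[2][1] = 4 + -1 = 3) = 3 (attained at k = 2)
  C[0][2] = min over k of (A[0][0] + B[0][2] = 10 + 2 = 12, A[0][1] + B[1][2] = 0 + 6 = 6, A[0][2] + B[2][2] = 4 + 2 = 6) = 6 (attained at k = 1)
  C[1][0] = min over k of (A[1][0] + B[0][0] = 4 + 4 = 8, A[1][1] + B[1][0] = -3 + 0 = -3, A[1][2] + B[2][0] = 7 + 4 = 11) = -3 (attained at k = 1)
  C[1][1] = min over k of (A[1][0] + B[0][1] = 4 + 5 = 9, A[1][1] + B[1][1] = -3 + 9 = 6, A[1][2] + B[2][1] = 7 + -1 = 6) = 6 (attained at k = 1)
  C[1][2] = min over k of (A[1][0] + B[0][2] = 4 + 2 = 6, A[1][1] + B[1][2] = -3 + 6 = 3, A[1][2] + B[2][2] = 7 + 2 = 9) = 3 (attained at k = 1)
  C[2][0] = min over k of (A[2][0] + B[0][0] = -4 + 4 = 0, A[2][1] + B[1][0] = -1 + 0 = -1, A[2][2] + B[2][0] = 5 + 4 = 9) = -1 (attained at k = 1)
  C[2][1] = min over k of (A[2][0] + B[0][1] = -4 + 5 = 1, A[2][1] + B[1][1] = -1 + 9 = 8, A[2][2] + B[2][1] = 5 + -1 = 4) = 1 (attained at k = 0)
  C[2][2] = min over k of (A[2][0] + B[0][2] = -4 + 2 = -2, A[2][1] + B[1][2] = -1 + 6 = 5, A[2][2] + B[2][2] = 5 + 2 = 7) = -2 (attained at k = 0)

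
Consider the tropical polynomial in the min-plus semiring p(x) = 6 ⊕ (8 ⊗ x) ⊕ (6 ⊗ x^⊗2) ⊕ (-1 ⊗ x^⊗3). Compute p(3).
p(3) = 6

A tropical monomial a ⊗ x^⊗i evaluates to a + i · x. Evaluating each term at x = 3:
  Term 0 contributes 6 + 0 · 3 = 6
  Term 1 contributes 8 + 1 · 3 = 11
  Term 2 contributes 6 + 2 · 3 = 12
  Term 3 contributes -1 + 3 · 3 = 8
p(3) = ⊕ of these = min[6, 11, 12, 8] = 6.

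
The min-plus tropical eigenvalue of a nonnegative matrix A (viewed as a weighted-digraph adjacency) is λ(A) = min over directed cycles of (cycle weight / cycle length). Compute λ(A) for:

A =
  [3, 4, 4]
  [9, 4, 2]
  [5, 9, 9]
λ(A) = 3

Enumerate directed cycles and compute their means (weight / length). Sample:
  cycle 0 → 0: weight = 3, length = 1, mean = 3/1 ≈ 3.000
  cycle 1 → 1: weight = 4, length = 1, mean = 4/1 ≈ 4.000
  cycle 2 → 2: weight = 9, length = 1, mean = 9/1 ≈ 9.000
  cycle 0 → 1 → 0: weight = 13, length = 2, mean = 13/2 ≈ 6.500
  cycle 0 → 2 → 0: weight = 9, length = 2, mean = 9/2 ≈ 4.500
  cycle 1 → 0 → 1: weight = 13, length = 2, mean = 13/2 ≈ 6.500
Minimum mean = 3.000, attained e.g. along the cycle 0 → 0 with weight 3 and length 1. So λ(A) = 3/1 = 3.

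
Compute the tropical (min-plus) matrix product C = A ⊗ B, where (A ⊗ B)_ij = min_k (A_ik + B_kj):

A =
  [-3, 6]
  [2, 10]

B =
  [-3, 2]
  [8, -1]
A ⊗ B =
  [-6, -1]
  [-1, 4]

Apply the min-plus product entry-by-entry:
  C[0][0] = min over k of (A[0][0] + B[0][0] = -3 + -3 = -6, A[0][1] + B[1][0] = 6 + 8 = 14) = -6 (attained at k = 0)
  C[0][1] = min over k of (A[0][0] + B[0][1] = -3 + 2 = -1, A[0][1] + B[1][1] = 6 + -1 = 5) = -1 (attained at k = 0)
  C[1][0] = min over k of (A[1][0] + B[0][0] = 2 + -3 = -1, A[1][1] + B[1][0] = 10 + 8 = 18) = -1 (attained at k = 0)
  C[1][1] = min over k of (A[1][0] + B[0][1] = 2 + 2 = 4, A[1][1] + B[1][1] = 10 + -1 = 9) = 4 (attained at k = 0)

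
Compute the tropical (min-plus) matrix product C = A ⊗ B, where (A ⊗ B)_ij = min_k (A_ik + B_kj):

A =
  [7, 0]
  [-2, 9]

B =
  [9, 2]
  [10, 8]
A ⊗ B =
  [10, 8]
  [7, 0]

Apply the min-plus product entry-by-entry:
  C[0][0] = min over k of (A[0][0] + B[0][0] = 7 + 9 = 16, A[0][1] + B[1][0] = 0 + 10 = 10) = 10 (attained at k = 1)
  C[0][1] = min over k of (A[0][0] + B[0][1] = 7 + 2 = 9, A[0][1] + B[1][1] = 0 + 8 = 8) = 8 (attained at k = 1)
  C[1][0] = min over k of (A[1][0] + B[0][0] = -2 + 9 = 7, A[1][1] + B[1][0] = 9 + 10 = 19) = 7 (attained at k = 0)
  C[1][1] = min over k of (A[1][0] + B[0][1] = -2 + 2 = 0, A[1][1] + B[1][1] = 9 + 8 = 17) = 0 (attained at k = 0)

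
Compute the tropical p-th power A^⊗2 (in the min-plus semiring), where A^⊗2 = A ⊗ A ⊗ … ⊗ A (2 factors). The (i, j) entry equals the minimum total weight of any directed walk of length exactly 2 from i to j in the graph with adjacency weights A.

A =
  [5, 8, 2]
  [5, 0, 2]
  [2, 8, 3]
A^⊗2 =
  [4, 8, 5]
  [4, 0, 2]
  [5, 8, 4]

Each entry (A^⊗2)_ij equals the minimum over all length-2 walks i = v_0 → v_1 → … → v_2 = j of Σ_t A[v_t][v_{t+1}]. For example, for (i, j) = (0, 2) we minimise over 3 possible intermediate vertex sequences; the minimum is 5, attained along the walk 0 → 2 → 2.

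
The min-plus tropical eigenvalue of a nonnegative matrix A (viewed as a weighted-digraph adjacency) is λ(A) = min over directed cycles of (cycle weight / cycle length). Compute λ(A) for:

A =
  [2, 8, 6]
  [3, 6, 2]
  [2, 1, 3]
λ(A) = 3/2

Enumerate directed cycles and compute their means (weight / length). Sample:
  cycle 0 → 0: weight = 2, length = 1, mean = 2/1 ≈ 2.000
  cycle 1 → 1: weight = 6, length = 1, mean = 6/1 ≈ 6.000
  cycle 2 → 2: weight = 3, length = 1, mean = 3/1 ≈ 3.000
  cycle 0 → 1 → 0: weight = 11, length = 2, mean = 11/2 ≈ 5.500
  cycle 0 → 2 → 0: weight = 8, length = 2, mean = 8/2 ≈ 4.000
  cycle 1 → 0 → 1: weight = 11, length = 2, mean = 11/2 ≈ 5.500
Minimum mean = 1.500, attained e.g. along the cycle 1 → 2 → 1 with weight 3 and length 2. So λ(A) = 3/2 = 3/2.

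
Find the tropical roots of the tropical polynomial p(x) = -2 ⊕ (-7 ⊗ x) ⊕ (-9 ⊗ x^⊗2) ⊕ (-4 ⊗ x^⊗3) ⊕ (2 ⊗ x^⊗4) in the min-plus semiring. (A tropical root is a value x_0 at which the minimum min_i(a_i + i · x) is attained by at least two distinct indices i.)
Roots: {-6, -5, 2, 5}

Each tropical root is a break point of the lower envelope of the lines y = a_i + i · x (there are 5 lines, with slopes 0, 1, ..., 4). Only the lines that attain the minimum somewhere contribute to roots; other lines are dominated. Here the surviving (envelope) indices are i = 4, i = 3, i = 2, i = 1, i = 0.
Intersections between consecutive envelope lines give the roots: for adjacent envelope indices i < j the intersection is x = (a_i − a_j) / (j − i). Reading off the sorted break points: {-6, -5, 2, 5}.
Verification: at each break x_0, at least two indices attain the minimum of min_i(a_i + i · x_0).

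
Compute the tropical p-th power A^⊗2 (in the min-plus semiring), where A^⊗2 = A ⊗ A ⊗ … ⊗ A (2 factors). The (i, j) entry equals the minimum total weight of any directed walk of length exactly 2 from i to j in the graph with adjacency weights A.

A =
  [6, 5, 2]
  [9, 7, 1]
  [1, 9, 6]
A^⊗2 =
  [3, 11, 6]
  [2, 10, 7]
  [7, 6, 3]

Each entry (A^⊗2)_ij equals the minimum over all length-2 walks i = v_0 → v_1 → … → v_2 = j of Σ_t A[v_t][v_{t+1}]. For example, for (i, j) = (0, 2) we minimise over 3 possible intermediate vertex sequences; the minimum is 6, attained along the walk 0 → 1 → 2.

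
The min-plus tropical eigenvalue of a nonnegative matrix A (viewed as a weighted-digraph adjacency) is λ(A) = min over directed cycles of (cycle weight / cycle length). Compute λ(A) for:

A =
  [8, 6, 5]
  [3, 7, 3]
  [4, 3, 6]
λ(A) = 3

Enumerate directed cycles and compute their means (weight / length). Sample:
  cycle 0 → 0: weight = 8, length = 1, mean = 8/1 ≈ 8.000
  cycle 1 → 1: weight = 7, length = 1, mean = 7/1 ≈ 7.000
  cycle 2 → 2: weight = 6, length = 1, mean = 6/1 ≈ 6.000
  cycle 0 → 1 → 0: weight = 9, length = 2, mean = 9/2 ≈ 4.500
  cycle 0 → 2 → 0: weight = 9, length = 2, mean = 9/2 ≈ 4.500
  cycle 1 → 0 → 1: weight = 9, length = 2, mean = 9/2 ≈ 4.500
Minimum mean = 3.000, attained e.g. along the cycle 1 → 2 → 1 with weight 6 and length 2. So λ(A) = 6/2 = 3.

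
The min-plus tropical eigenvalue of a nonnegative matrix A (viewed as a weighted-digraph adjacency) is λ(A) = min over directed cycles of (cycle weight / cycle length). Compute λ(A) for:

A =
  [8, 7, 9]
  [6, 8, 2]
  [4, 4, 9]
λ(A) = 3

Enumerate directed cycles and compute their means (weight / length). Sample:
  cycle 0 → 0: weight = 8, length = 1, mean = 8/1 ≈ 8.000
  cycle 1 → 1: weight = 8, length = 1, mean = 8/1 ≈ 8.000
  cycle 2 → 2: weight = 9, length = 1, mean = 9/1 ≈ 9.000
  cycle 0 → 1 → 0: weight = 13, length = 2, mean = 13/2 ≈ 6.500
  cycle 0 → 2 → 0: weight = 13, length = 2, mean = 13/2 ≈ 6.500
  cycle 1 → 0 → 1: weight = 13, length = 2, mean = 13/2 ≈ 6.500
Minimum mean = 3.000, attained e.g. along the cycle 1 → 2 → 1 with weight 6 and length 2. So λ(A) = 6/2 = 3.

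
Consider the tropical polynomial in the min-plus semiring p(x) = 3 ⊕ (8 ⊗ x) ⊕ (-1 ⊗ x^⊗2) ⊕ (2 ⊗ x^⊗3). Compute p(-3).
p(-3) = -7

A tropical monomial a ⊗ x^⊗i evaluates to a + i · x. Evaluating each term at x = -3:
  Term 0 contributes 3 + 0 · -3 = 3
  Term 1 contributes 8 + 1 · -3 = 5
  Term 2 contributes -1 + 2 · -3 = -7
  Term 3 contributes 2 + 3 · -3 = -7
p(-3) = ⊕ of these = min[3, 5, -7, -7] = -7.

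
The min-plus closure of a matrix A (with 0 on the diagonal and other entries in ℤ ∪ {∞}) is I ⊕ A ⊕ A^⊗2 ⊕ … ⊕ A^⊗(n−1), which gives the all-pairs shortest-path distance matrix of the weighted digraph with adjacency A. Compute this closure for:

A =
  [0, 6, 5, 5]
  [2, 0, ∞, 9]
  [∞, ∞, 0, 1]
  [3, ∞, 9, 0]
Closure =
  [0, 6, 5, 5]
  [2, 0, 7, 7]
  [4, 10, 0, 1]
  [3, 9, 8, 0]

This is the Floyd-Warshall all-pairs shortest-path computation. For each intermediate vertex k = 0, 1, …, 3, update dist[i][j] ← min(dist[i][j], dist[i][k] + dist[k][j]). The final matrix gives, for each (i, j), the minimum total weight of any directed path from i to j (possibly empty when i = j).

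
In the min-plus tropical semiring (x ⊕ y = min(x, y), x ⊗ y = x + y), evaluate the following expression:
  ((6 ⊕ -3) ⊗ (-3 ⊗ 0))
((6 ⊕ -3) ⊗ (-3 ⊗ 0)) = -6

Expand innermost to outermost. Recall ⊕ takes the minimum of its arguments and ⊗ takes their sum. Working out the expression ((6 ⊕ -3) ⊗ (-3 ⊗ 0)) gives -6.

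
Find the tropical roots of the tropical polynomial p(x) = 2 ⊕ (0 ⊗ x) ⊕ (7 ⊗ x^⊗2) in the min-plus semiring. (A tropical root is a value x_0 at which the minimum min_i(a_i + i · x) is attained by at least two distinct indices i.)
Roots: {-7, 2}

Each tropical root is a break point of the lower envelope of the lines y = a_i + i · x (there are 3 lines, with slopes 0, 1, ..., 2). Only the lines that attain the minimum somewhere contribute to roots; other lines are dominated. Here the surviving (envelope) indices are i = 2, i = 1, i = 0.
Intersections between consecutive envelope lines give the roots: for adjacent envelope indices i < j the intersection is x = (a_i − a_j) / (j − i). Reading off the sorted break points: {-7, 2}.
Verification: at each break x_0, at least two indices attain the minimum of min_i(a_i + i · x_0).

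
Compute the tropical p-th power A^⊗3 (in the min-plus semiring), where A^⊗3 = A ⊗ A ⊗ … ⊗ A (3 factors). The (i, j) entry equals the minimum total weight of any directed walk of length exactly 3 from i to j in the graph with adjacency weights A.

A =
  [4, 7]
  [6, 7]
A^⊗3 =
  [12, 15]
  [14, 17]

Each entry (A^⊗3)_ij equals the minimum over all length-3 walks i = v_0 → v_1 → … → v_3 = j of Σ_t A[v_t][v_{t+1}]. For example, for (i, j) = (0, 1) we minimise over 4 possible intermediate vertex sequences; the minimum is 15, attained along the walk 0 → 0 → 0 → 1.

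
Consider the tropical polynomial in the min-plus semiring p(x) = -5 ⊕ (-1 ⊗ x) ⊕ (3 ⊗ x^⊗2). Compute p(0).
p(0) = -5

A tropical monomial a ⊗ x^⊗i evaluates to a + i · x. Evaluating each term at x = 0:
  Term 0 contributes -5 + 0 · 0 = -5
  Term 1 contributes -1 + 1 · 0 = -1
  Term 2 contributes 3 + 2 · 0 = 3
p(0) = ⊕ of these = min[-5, -1, 3] = -5.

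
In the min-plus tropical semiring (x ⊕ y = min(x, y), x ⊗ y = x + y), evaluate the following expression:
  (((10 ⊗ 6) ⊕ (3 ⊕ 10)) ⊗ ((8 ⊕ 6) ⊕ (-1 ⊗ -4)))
(((10 ⊗ 6) ⊕ (3 ⊕ 10)) ⊗ ((8 ⊕ 6) ⊕ (-1 ⊗ -4))) = -2

Expand innermost to outermost. Recall ⊕ takes the minimum of its arguments and ⊗ takes their sum. Working out the expression (((10 ⊗ 6) ⊕ (3 ⊕ 10)) ⊗ ((8 ⊕ 6) ⊕ (-1 ⊗ -4))) gives -2.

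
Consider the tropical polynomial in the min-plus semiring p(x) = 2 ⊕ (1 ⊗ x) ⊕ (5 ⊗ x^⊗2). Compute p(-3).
p(-3) = -2

A tropical monomial a ⊗ x^⊗i evaluates to a + i · x. Evaluating each term at x = -3:
  Term 0 contributes 2 + 0 · -3 = 2
  Term 1 contributes 1 + 1 · -3 = -2
  Term 2 contributes 5 + 2 · -3 = -1
p(-3) = ⊕ of these = min[2, -2, -1] = -2.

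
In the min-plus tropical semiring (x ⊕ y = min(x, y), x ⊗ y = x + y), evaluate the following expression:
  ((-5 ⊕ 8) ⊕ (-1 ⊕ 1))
((-5 ⊕ 8) ⊕ (-1 ⊕ 1)) = -5

Expand innermost to outermost. Recall ⊕ takes the minimum of its arguments and ⊗ takes their sum. Working out the expression ((-5 ⊕ 8) ⊕ (-1 ⊕ 1)) gives -5.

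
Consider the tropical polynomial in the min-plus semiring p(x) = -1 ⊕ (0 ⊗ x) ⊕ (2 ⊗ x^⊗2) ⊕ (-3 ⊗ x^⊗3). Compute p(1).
p(1) = -1

A tropical monomial a ⊗ x^⊗i evaluates to a + i · x. Evaluating each term at x = 1:
  Term 0 contributes -1 + 0 · 1 = -1
  Term 1 contributes 0 + 1 · 1 = 1
  Term 2 contributes 2 + 2 · 1 = 4
  Term 3 contributes -3 + 3 · 1 = 0
p(1) = ⊕ of these = min[-1, 1, 4, 0] = -1.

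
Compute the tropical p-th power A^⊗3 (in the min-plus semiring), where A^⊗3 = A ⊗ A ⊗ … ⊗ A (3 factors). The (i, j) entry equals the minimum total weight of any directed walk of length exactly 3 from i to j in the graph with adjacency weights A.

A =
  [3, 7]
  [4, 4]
A^⊗3 =
  [9, 13]
  [10, 12]

Each entry (A^⊗3)_ij equals the minimum over all length-3 walks i = v_0 → v_1 → … → v_3 = j of Σ_t A[v_t][v_{t+1}]. For example, for (i, j) = (0, 1) we minimise over 4 possible intermediate vertex sequences; the minimum is 13, attained along the walk 0 → 0 → 0 → 1.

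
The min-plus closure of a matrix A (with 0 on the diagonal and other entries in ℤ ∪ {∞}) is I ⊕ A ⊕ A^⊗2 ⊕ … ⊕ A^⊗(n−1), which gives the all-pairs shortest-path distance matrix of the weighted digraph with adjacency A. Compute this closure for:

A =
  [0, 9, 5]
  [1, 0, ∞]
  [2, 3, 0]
Closure =
  [0, 8, 5]
  [1, 0, 6]
  [2, 3, 0]

This is the Floyd-Warshall all-pairs shortest-path computation. For each intermediate vertex k = 0, 1, …, 2, update dist[i][j] ← min(dist[i][j], dist[i][k] + dist[k][j]). The final matrix gives, for each (i, j), the minimum total weight of any directed path from i to j (possibly empty when i = j).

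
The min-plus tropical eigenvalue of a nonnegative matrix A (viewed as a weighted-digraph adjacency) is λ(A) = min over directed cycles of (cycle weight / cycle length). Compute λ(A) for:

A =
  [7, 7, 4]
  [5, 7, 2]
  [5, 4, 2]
λ(A) = 2

Enumerate directed cycles and compute their means (weight / length). Sample:
  cycle 0 → 0: weight = 7, length = 1, mean = 7/1 ≈ 7.000
  cycle 1 → 1: weight = 7, length = 1, mean = 7/1 ≈ 7.000
  cycle 2 → 2: weight = 2, length = 1, mean = 2/1 ≈ 2.000
  cycle 0 → 1 → 0: weight = 12, length = 2, mean = 12/2 ≈ 6.000
  cycle 0 → 2 → 0: weight = 9, length = 2, mean = 9/2 ≈ 4.500
  cycle 1 → 0 → 1: weight = 12, length = 2, mean = 12/2 ≈ 6.000
Minimum mean = 2.000, attained e.g. along the cycle 2 → 2 with weight 2 and length 1. So λ(A) = 2/1 = 2.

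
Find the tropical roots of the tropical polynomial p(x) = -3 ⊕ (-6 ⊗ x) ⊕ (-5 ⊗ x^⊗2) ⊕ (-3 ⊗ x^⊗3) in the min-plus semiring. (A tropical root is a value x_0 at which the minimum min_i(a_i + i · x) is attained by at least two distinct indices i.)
Roots: {-2, -1, 3}

Each tropical root is a break point of the lower envelope of the lines y = a_i + i · x (there are 4 lines, with slopes 0, 1, ..., 3). Only the lines that attain the minimum somewhere contribute to roots; other lines are dominated. Here the surviving (envelope) indices are i = 3, i = 2, i = 1, i = 0.
Intersections between consecutive envelope lines give the roots: for adjacent envelope indices i < j the intersection is x = (a_i − a_j) / (j − i). Reading off the sorted break points: {-2, -1, 3}.
Verification: at each break x_0, at least two indices attain the minimum of min_i(a_i + i · x_0).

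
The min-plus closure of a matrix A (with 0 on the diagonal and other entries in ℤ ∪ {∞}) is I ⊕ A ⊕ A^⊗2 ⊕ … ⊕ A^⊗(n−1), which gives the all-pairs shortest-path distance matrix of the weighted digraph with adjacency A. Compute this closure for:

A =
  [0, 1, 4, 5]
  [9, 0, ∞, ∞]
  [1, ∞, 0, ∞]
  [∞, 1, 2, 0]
Closure =
  [0, 1, 4, 5]
  [9, 0, 13, 14]
  [1, 2, 0, 6]
  [3, 1, 2, 0]

This is the Floyd-Warshall all-pairs shortest-path computation. For each intermediate vertex k = 0, 1, …, 3, update dist[i][j] ← min(dist[i][j], dist[i][k] + dist[k][j]). The final matrix gives, for each (i, j), the minimum total weight of any directed path from i to j (possibly empty when i = j).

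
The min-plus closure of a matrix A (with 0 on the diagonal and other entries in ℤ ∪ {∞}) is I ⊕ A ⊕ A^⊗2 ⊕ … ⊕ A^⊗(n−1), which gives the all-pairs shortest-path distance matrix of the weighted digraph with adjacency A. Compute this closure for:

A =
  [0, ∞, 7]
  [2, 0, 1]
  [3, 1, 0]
Closure =
  [0, 8, 7]
  [2, 0, 1]
  [3, 1, 0]

This is the Floyd-Warshall all-pairs shortest-path computation. For each intermediate vertex k = 0, 1, …, 2, update dist[i][j] ← min(dist[i][j], dist[i][k] + dist[k][j]). The final matrix gives, for each (i, j), the minimum total weight of any directed path from i to j (possibly empty when i = j).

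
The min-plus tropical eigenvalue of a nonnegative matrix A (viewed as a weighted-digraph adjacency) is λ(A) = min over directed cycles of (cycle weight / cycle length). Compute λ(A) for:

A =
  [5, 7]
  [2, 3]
λ(A) = 3

Enumerate directed cycles and compute their means (weight / length). Sample:
  cycle 0 → 0: weight = 5, length = 1, mean = 5/1 ≈ 5.000
  cycle 1 → 1: weight = 3, length = 1, mean = 3/1 ≈ 3.000
  cycle 0 → 1 → 0: weight = 9, length = 2, mean = 9/2 ≈ 4.500
  cycle 1 → 0 → 1: weight = 9, length = 2, mean = 9/2 ≈ 4.500
Minimum mean = 3.000, attained e.g. along the cycle 1 → 1 with weight 3 and length 1. So λ(A) = 3/1 = 3.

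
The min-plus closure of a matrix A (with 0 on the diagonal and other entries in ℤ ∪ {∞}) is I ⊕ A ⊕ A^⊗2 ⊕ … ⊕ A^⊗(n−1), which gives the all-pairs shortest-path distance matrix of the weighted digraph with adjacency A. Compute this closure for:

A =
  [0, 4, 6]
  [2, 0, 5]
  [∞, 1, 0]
Closure =
  [0, 4, 6]
  [2, 0, 5]
  [3, 1, 0]

This is the Floyd-Warshall all-pairs shortest-path computation. For each intermediate vertex k = 0, 1, …, 2, update dist[i][j] ← min(dist[i][j], dist[i][k] + dist[k][j]). The final matrix gives, for each (i, j), the minimum total weight of any directed path from i to j (possibly empty when i = j).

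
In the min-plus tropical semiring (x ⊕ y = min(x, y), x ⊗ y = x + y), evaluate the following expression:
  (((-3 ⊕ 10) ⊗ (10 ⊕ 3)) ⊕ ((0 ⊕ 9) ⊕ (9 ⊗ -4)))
(((-3 ⊕ 10) ⊗ (10 ⊕ 3)) ⊕ ((0 ⊕ 9) ⊕ (9 ⊗ -4))) = 0

Expand innermost to outermost. Recall ⊕ takes the minimum of its arguments and ⊗ takes their sum. Working out the expression (((-3 ⊕ 10) ⊗ (10 ⊕ 3)) ⊕ ((0 ⊕ 9) ⊕ (9 ⊗ -4))) gives 0.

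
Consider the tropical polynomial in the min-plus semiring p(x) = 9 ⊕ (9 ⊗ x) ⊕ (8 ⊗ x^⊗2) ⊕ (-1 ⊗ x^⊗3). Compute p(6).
p(6) = 9

A tropical monomial a ⊗ x^⊗i evaluates to a + i · x. Evaluating each term at x = 6:
  Term 0 contributes 9 + 0 · 6 = 9
  Term 1 contributes 9 + 1 · 6 = 15
  Term 2 contributes 8 + 2 · 6 = 20
  Term 3 contributes -1 + 3 · 6 = 17
p(6) = ⊕ of these = min[9, 15, 20, 17] = 9.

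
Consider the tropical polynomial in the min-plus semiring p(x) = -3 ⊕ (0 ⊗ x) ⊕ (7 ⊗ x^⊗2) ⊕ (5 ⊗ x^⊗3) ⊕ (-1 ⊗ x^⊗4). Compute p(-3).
p(-3) = -13

A tropical monomial a ⊗ x^⊗i evaluates to a + i · x. Evaluating each term at x = -3:
  Term 0 contributes -3 + 0 · -3 = -3
  Term 1 contributes 0 + 1 · -3 = -3
  Term 2 contributes 7 + 2 · -3 = 1
  Term 3 contributes 5 + 3 · -3 = -4
  Term 4 contributes -1 + 4 · -3 = -13
p(-3) = ⊕ of these = min[-3, -3, 1, -4, -13] = -13.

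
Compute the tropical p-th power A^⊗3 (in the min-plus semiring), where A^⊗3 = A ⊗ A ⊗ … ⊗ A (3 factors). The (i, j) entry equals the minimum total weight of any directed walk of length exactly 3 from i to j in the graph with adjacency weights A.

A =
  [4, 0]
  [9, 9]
A^⊗3 =
  [12, 8]
  [17, 13]

Each entry (A^⊗3)_ij equals the minimum over all length-3 walks i = v_0 → v_1 → … → v_3 = j of Σ_t A[v_t][v_{t+1}]. For example, for (i, j) = (0, 1) we minimise over 4 possible intermediate vertex sequences; the minimum is 8, attained along the walk 0 → 0 → 0 → 1.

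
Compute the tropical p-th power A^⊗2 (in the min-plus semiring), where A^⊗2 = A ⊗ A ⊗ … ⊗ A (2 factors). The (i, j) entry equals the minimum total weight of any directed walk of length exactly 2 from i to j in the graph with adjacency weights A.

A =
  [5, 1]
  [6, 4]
A^⊗2 =
  [7, 5]
  [10, 7]

Each entry (A^⊗2)_ij equals the minimum over all length-2 walks i = v_0 → v_1 → … → v_2 = j of Σ_t A[v_t][v_{t+1}]. For example, for (i, j) = (0, 1) we minimise over 2 possible intermediate vertex sequences; the minimum is 5, attained along the walk 0 → 1 → 1.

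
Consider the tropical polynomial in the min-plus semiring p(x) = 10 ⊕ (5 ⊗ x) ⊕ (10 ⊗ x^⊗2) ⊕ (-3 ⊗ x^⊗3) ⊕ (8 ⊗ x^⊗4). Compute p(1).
p(1) = 0

A tropical monomial a ⊗ x^⊗i evaluates to a + i · x. Evaluating each term at x = 1:
  Term 0 contributes 10 + 0 · 1 = 10
  Term 1 contributes 5 + 1 · 1 = 6
  Term 2 contributes 10 + 2 · 1 = 12
  Term 3 contributes -3 + 3 · 1 = 0
  Term 4 contributes 8 + 4 · 1 = 12
p(1) = ⊕ of these = min[10, 6, 12, 0, 12] = 0.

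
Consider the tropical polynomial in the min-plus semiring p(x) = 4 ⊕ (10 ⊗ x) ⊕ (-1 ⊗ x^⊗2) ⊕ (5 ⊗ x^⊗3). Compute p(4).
p(4) = 4

A tropical monomial a ⊗ x^⊗i evaluates to a + i · x. Evaluating each term at x = 4:
  Term 0 contributes 4 + 0 · 4 = 4
  Term 1 contributes 10 + 1 · 4 = 14
  Term 2 contributes -1 + 2 · 4 = 7
  Term 3 contributes 5 + 3 · 4 = 17
p(4) = ⊕ of these = min[4, 14, 7, 17] = 4.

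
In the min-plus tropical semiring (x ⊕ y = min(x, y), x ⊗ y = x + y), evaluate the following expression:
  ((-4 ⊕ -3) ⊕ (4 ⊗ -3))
((-4 ⊕ -3) ⊕ (4 ⊗ -3)) = -4

Expand innermost to outermost. Recall ⊕ takes the minimum of its arguments and ⊗ takes their sum. Working out the expression ((-4 ⊕ -3) ⊕ (4 ⊗ -3)) gives -4.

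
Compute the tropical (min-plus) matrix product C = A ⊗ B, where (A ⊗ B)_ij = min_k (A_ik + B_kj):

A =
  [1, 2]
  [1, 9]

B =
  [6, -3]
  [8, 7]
A ⊗ B =
  [7, -2]
  [7, -2]

Apply the min-plus product entry-by-entry:
  C[0][0] = min over k of (A[0][0] + B[0][0] = 1 + 6 = 7, A[0][1] + B[1][0] = 2 + 8 = 10) = 7 (attained at k = 0)
  C[0][1] = min over k of (A[0][0] + B[0][1] = 1 + -3 = -2, A[0][1] + B[1][1] = 2 + 7 = 9) = -2 (attained at k = 0)
  C[1][0] = min over k of (A[1][0] + B[0][0] = 1 + 6 = 7, A[1][1] + B[1][0] = 9 + 8 = 17) = 7 (attained at k = 0)
  C[1][1] = min over k of (A[1][0] + B[0][1] = 1 + -3 = -2, A[1][1] + B[1][1] = 9 + 7 = 16) = -2 (attained at k = 0)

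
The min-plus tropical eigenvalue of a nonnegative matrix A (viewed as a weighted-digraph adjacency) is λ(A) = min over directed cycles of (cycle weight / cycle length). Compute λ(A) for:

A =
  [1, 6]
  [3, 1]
λ(A) = 1

Enumerate directed cycles and compute their means (weight / length). Sample:
  cycle 0 → 0: weight = 1, length = 1, mean = 1/1 ≈ 1.000
  cycle 1 → 1: weight = 1, length = 1, mean = 1/1 ≈ 1.000
  cycle 0 → 1 → 0: weight = 9, length = 2, mean = 9/2 ≈ 4.500
  cycle 1 → 0 → 1: weight = 9, length = 2, mean = 9/2 ≈ 4.500
Minimum mean = 1.000, attained e.g. along the cycle 0 → 0 with weight 1 and length 1. So λ(A) = 1/1 = 1.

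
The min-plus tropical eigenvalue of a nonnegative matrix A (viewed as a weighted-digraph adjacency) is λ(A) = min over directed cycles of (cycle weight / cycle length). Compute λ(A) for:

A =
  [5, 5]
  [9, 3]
λ(A) = 3

Enumerate directed cycles and compute their means (weight / length). Sample:
  cycle 0 → 0: weight = 5, length = 1, mean = 5/1 ≈ 5.000
  cycle 1 → 1: weight = 3, length = 1, mean = 3/1 ≈ 3.000
  cycle 0 → 1 → 0: weight = 14, length = 2, mean = 14/2 ≈ 7.000
  cycle 1 → 0 → 1: weight = 14, length = 2, mean = 14/2 ≈ 7.000
Minimum mean = 3.000, attained e.g. along the cycle 1 → 1 with weight 3 and length 1. So λ(A) = 3/1 = 3.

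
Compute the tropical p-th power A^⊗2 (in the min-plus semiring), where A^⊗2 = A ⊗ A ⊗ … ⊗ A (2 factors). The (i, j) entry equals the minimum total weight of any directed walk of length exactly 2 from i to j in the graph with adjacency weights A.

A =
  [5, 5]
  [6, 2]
A^⊗2 =
  [10, 7]
  [8, 4]

Each entry (A^⊗2)_ij equals the minimum over all length-2 walks i = v_0 → v_1 → … → v_2 = j of Σ_t A[v_t][v_{t+1}]. For example, for (i, j) = (0, 1) we minimise over 2 possible intermediate vertex sequences; the minimum is 7, attained along the walk 0 → 1 → 1.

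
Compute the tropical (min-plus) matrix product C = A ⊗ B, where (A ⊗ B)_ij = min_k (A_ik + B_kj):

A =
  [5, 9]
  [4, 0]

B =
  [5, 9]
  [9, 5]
A ⊗ B =
  [10, 14]
  [9, 5]

Apply the min-plus product entry-by-entry:
  C[0][0] = min over k of (A[0][0] + B[0][0] = 5 + 5 = 10, A[0][1] + B[1][0] = 9 + 9 = 18) = 10 (attained at k = 0)
  C[0][1] = min over k of (A[0][0] + B[0][1] = 5 + 9 = 14, A[0][1] + B[1][1] = 9 + 5 = 14) = 14 (attained at k = 0)
  C[1][0] = min over k of (A[1][0] + B[0][0] = 4 + 5 = 9, A[1][1] + B[1][0] = 0 + 9 = 9) = 9 (attained at k = 0)
  C[1][1] = min over k of (A[1][0] + B[0][1] = 4 + 9 = 13, A[1][1] + B[1][1] = 0 + 5 = 5) = 5 (attained at k = 1)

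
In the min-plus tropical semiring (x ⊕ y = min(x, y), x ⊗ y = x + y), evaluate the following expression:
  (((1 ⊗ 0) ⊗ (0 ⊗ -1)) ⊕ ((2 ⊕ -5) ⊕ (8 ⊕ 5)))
(((1 ⊗ 0) ⊗ (0 ⊗ -1)) ⊕ ((2 ⊕ -5) ⊕ (8 ⊕ 5))) = -5

Expand innermost to outermost. Recall ⊕ takes the minimum of its arguments and ⊗ takes their sum. Working out the expression (((1 ⊗ 0) ⊗ (0 ⊗ -1)) ⊕ ((2 ⊕ -5) ⊕ (8 ⊕ 5))) gives -5.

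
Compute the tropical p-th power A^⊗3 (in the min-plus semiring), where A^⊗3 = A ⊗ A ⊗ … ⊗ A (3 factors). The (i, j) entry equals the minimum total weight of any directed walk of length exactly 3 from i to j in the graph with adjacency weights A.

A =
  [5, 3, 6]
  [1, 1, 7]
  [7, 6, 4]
A^⊗3 =
  [5, 5, 10]
  [3, 3, 8]
  [8, 8, 12]

Each entry (A^⊗3)_ij equals the minimum over all length-3 walks i = v_0 → v_1 → … → v_3 = j of Σ_t A[v_t][v_{t+1}]. For example, for (i, j) = (0, 2) we minimise over 9 possible intermediate vertex sequences; the minimum is 10, attained along the walk 0 → 1 → 0 → 2.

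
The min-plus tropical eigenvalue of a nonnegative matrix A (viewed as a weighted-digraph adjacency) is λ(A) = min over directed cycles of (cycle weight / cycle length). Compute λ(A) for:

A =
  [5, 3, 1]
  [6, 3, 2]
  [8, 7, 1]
λ(A) = 1

Enumerate directed cycles and compute their means (weight / length). Sample:
  cycle 0 → 0: weight = 5, length = 1, mean = 5/1 ≈ 5.000
  cycle 1 → 1: weight = 3, length = 1, mean = 3/1 ≈ 3.000
  cycle 2 → 2: weight = 1, length = 1, mean = 1/1 ≈ 1.000
  cycle 0 → 1 → 0: weight = 9, length = 2, mean = 9/2 ≈ 4.500
  cycle 0 → 2 → 0: weight = 9, length = 2, mean = 9/2 ≈ 4.500
  cycle 1 → 0 → 1: weight = 9, length = 2, mean = 9/2 ≈ 4.500
Minimum mean = 1.000, attained e.g. along the cycle 2 → 2 with weight 1 and length 1. So λ(A) = 1/1 = 1.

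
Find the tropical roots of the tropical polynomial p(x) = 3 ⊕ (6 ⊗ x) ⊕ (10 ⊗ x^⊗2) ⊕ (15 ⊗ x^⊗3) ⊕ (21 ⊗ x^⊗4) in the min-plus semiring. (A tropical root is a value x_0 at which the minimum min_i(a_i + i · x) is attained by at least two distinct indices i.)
Roots: {-6, -5, -4, -3}

Each tropical root is a break point of the lower envelope of the lines y = a_i + i · x (there are 5 lines, with slopes 0, 1, ..., 4). Only the lines that attain the minimum somewhere contribute to roots; other lines are dominated. Here the surviving (envelope) indices are i = 4, i = 3, i = 2, i = 1, i = 0.
Intersections between consecutive envelope lines give the roots: for adjacent envelope indices i < j the intersection is x = (a_i − a_j) / (j − i). Reading off the sorted break points: {-6, -5, -4, -3}.
Verification: at each break x_0, at least two indices attain the minimum of min_i(a_i + i · x_0).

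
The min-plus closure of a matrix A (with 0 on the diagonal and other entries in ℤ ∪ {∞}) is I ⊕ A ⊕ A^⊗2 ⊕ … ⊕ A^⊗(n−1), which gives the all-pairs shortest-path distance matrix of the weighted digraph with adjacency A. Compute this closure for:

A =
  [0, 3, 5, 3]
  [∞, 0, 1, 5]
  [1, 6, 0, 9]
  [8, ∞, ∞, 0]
Closure =
  [0, 3, 4, 3]
  [2, 0, 1, 5]
  [1, 4, 0, 4]
  [8, 11, 12, 0]

This is the Floyd-Warshall all-pairs shortest-path computation. For each intermediate vertex k = 0, 1, …, 3, update dist[i][j] ← min(dist[i][j], dist[i][k] + dist[k][j]). The final matrix gives, for each (i, j), the minimum total weight of any directed path from i to j (possibly empty when i = j).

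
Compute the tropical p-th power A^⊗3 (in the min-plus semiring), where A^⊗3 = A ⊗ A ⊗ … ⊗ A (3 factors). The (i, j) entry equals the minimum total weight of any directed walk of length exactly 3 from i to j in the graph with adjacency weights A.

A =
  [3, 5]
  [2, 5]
A^⊗3 =
  [9, 11]
  [8, 10]

Each entry (A^⊗3)_ij equals the minimum over all length-3 walks i = v_0 → v_1 → … → v_3 = j of Σ_t A[v_t][v_{t+1}]. For example, for (i, j) = (0, 1) we minimise over 4 possible intermediate vertex sequences; the minimum is 11, attained along the walk 0 → 0 → 0 → 1.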